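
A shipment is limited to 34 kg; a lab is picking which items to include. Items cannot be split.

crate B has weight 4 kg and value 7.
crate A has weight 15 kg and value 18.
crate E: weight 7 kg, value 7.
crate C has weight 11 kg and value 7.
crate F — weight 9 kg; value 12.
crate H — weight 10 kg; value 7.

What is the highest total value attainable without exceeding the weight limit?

37

Treat it as a binary knapsack problem.
crate A + crate E + crate F: weight 15 + 7 + 9 = 31 ≤ 34, value 18 + 7 + 12 = 37.
crate B + crate A + crate F: weight 4 + 15 + 9 = 28 ≤ 34, value 7 + 18 + 12 = 37.
The maximum value is 37; one optimal choice is crate B, crate A, and crate F.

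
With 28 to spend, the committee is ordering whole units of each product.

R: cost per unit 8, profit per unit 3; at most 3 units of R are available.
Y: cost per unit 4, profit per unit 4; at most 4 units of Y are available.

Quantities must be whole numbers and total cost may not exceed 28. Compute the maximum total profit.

19

This is a bounded integer knapsack.
Take 1×R and 4×Y: cost 24 ≤ 28, profit 1·3 + 4·4 = 19.
Y has the best ratio (4/4) and is taken to its limit of 4; remaining capacity is filled optimally with the others.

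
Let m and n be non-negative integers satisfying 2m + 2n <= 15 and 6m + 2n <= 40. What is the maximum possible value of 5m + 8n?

56

The continuous relaxation peaks at (0, 7.5) with value 60.00; rounding to a feasible lattice point costs some objective.
(m,n)=(0,7): 2·0+2·7=14≤15, 6·0+2·7=14≤40, objective 56.
(m,n)=(1,6): 2·1+2·6=14≤15, 6·1+2·6=18≤40, objective 53.
The best lattice point is (0,7), giving 56.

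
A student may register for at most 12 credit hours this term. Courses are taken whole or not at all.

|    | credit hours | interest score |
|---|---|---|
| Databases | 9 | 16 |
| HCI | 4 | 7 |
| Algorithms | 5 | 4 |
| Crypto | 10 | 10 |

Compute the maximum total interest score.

This is a 0-1 knapsack instance.
Take Databases: credit hours 9 ≤ 12, interest score 16.
No other feasible combination does better.

16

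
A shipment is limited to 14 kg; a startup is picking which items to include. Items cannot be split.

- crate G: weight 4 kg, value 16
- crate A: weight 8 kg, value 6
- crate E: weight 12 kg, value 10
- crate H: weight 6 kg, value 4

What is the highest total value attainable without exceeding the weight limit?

22

Take crate G and crate A: weight 4 + 8 = 12 ≤ 14, value 16 + 6 = 22.
No other feasible combination does better.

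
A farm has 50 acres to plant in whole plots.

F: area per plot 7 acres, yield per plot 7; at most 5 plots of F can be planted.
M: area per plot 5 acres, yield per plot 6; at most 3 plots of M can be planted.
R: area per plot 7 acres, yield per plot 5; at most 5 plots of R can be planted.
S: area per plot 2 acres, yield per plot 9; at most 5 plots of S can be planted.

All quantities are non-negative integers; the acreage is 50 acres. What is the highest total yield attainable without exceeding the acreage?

4×F, 2×M, and 5×S: area 48 ≤ 50, yield 4·7 + 2·6 + 5·9 = 85.
5×F, 1×M, and 5×S: area 50 ≤ 50, yield 5·7 + 1·6 + 5·9 = 86.
Best is 86.

86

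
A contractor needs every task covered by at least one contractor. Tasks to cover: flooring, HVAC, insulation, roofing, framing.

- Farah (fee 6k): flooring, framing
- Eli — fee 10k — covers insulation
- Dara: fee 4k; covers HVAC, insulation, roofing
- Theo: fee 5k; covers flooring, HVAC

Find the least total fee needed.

Choose Farah and Dara: together they cover flooring, HVAC, insulation, roofing, framing — every task.
Total fee: 6 + 4 = 10.

10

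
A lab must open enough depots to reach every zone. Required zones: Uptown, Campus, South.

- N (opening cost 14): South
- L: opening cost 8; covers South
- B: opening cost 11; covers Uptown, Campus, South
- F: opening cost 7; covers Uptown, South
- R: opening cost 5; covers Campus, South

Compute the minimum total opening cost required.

11

The greedy cost-per-new-zone heuristic would pick R and F for 12, but a cheaper cover exists.
B alone covers Uptown, Campus, South — every zone.
Total opening cost: 11.
No cover costs less than 11.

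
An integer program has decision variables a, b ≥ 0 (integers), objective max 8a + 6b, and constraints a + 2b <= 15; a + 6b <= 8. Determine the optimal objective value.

(a,b)=(8,0): 1·8+2·0=8≤15, 1·8+6·0=8≤8, objective 64.
(a,b)=(7,0): 1·7+2·0=7≤15, 1·7+6·0=7≤8, objective 56.
No feasible integer point exceeds 64.

64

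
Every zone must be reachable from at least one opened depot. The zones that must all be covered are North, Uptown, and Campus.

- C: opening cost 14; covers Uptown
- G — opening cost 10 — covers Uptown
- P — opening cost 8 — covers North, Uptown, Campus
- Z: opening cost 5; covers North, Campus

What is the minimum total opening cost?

This is an integer covering problem.
The greedy cost-per-new-zone heuristic would pick Z and P for 13, but a cheaper cover exists.
P alone covers North, Uptown, Campus — every zone.
Total opening cost: 8.
No cover costs less than 8.

8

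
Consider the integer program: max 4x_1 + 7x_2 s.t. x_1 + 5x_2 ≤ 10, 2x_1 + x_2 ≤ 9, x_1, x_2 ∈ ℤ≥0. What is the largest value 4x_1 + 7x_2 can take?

23

Relaxing integrality, the LP optimum is 24.11 at (x_1,x_2) = (3.89, 1.22), which is not an integer point.
(x_1,x_2)=(4,1) is feasible, giving 23.
(x_1,x_2)=(3,1) is feasible, giving 19.
(x_1,x_2)=(4,0) is feasible, giving 16.
(x_1,x_2)=(2,1) is feasible, giving 15.
The best lattice point is (4,1), giving 23.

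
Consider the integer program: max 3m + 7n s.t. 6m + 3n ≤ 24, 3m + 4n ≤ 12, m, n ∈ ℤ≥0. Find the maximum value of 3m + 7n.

(m,n)=(0,3): 6·0+3·3=9≤24, 3·0+4·3=12≤12, objective 21.
(m,n)=(1,2): 6·1+3·2=12≤24, 3·1+4·2=11≤12, objective 17.
(m,n)=(0,2): 6·0+3·2=6≤24, 3·0+4·2=8≤12, objective 14.
No feasible integer point exceeds 21.

21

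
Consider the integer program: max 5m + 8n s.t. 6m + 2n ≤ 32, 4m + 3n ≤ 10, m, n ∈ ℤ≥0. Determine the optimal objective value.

(m,n)=(0,3) is feasible, giving 24.
(m,n)=(1,2) is feasible, giving 21.
(m,n)=(0,2) is feasible, giving 16.
The best lattice point is (0,3), giving 24.

24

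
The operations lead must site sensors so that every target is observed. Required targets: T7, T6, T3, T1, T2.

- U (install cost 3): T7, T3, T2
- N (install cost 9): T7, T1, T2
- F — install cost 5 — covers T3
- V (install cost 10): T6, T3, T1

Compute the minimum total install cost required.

13

This is an integer covering problem.
Choose U and V: together they cover T7, T6, T3, T1, T2 — every target.
Total install cost: 3 + 10 = 13.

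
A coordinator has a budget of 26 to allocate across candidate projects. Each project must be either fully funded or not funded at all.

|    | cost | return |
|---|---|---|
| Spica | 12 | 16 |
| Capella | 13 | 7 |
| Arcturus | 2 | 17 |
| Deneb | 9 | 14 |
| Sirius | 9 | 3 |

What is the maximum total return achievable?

Take Spica, Arcturus, and Deneb: cost 12 + 2 + 9 = 23 ≤ 26, return 16 + 17 + 14 = 47.
No other feasible combination does better.

47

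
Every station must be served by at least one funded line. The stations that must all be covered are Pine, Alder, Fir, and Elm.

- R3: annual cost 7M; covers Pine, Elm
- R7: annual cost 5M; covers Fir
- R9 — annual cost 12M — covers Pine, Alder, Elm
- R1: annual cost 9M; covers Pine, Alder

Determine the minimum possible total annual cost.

The greedy cost-per-new-station heuristic would pick R3, R7, and R1 for 21, but a cheaper cover exists.
Choose R7 and R9: together they cover Pine, Alder, Fir, Elm — every station.
Total annual cost: 5 + 12 = 17.
No cover costs less than 17.

17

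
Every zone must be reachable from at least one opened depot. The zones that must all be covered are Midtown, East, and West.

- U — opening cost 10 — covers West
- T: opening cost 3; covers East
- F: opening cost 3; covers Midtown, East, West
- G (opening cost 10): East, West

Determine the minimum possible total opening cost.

This is an integer covering problem.
F alone covers Midtown, East, West — every zone.
Total opening cost: 3.
No cover costs less than 3.

3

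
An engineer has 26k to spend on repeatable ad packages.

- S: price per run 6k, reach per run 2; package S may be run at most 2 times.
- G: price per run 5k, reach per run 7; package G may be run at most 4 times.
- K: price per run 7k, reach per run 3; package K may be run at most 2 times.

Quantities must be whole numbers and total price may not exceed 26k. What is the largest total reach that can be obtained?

30

Take 1×S and 4×G: price 26 ≤ 26, reach 1·2 + 4·7 = 30.
G has the best ratio (7/5) and is taken to its limit of 4; remaining capacity is filled optimally with the others.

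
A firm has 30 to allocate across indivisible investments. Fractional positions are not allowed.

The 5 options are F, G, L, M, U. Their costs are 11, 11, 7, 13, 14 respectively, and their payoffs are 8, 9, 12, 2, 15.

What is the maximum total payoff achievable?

29

Allowing fractional choices, the relaxed optimum would be about 34.4, but investments are indivisible.
L + U: cost 7 + 14 = 21 ≤ 30, payoff 12 + 15 = 27.
F + G + L: cost 11 + 11 + 7 = 29 ≤ 30, payoff 8 + 9 + 12 = 29.
G + U: cost 11 + 14 = 25 ≤ 30, payoff 9 + 15 = 24.
Best is F, G, and L with total payoff 29.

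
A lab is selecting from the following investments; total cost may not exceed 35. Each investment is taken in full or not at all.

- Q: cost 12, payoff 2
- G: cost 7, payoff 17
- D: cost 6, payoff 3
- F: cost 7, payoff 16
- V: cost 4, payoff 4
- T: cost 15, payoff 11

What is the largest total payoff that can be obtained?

48

Take G, F, V, and T: cost 7 + 7 + 4 + 15 = 33 ≤ 35, payoff 17 + 16 + 4 + 11 = 48.
No other feasible combination does better.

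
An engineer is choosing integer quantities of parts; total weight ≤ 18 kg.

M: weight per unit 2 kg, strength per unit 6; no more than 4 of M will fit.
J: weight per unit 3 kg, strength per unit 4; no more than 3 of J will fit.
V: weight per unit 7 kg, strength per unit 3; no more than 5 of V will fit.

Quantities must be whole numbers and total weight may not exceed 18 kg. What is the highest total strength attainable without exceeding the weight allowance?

4×M and 3×J: weight 17 ≤ 18, strength 4·6 + 3·4 = 36.
4×M and 2×J: weight 14 ≤ 18, strength 4·6 + 2·4 = 32.
Best is 36.

36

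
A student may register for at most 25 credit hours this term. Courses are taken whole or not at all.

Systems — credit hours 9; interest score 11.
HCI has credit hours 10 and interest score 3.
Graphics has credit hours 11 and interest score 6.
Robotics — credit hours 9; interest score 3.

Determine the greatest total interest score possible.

Allowing fractional choices, the relaxed optimum would be about 18.7, but courses are indivisible.
Systems + Robotics: credit hours 9 + 9 = 18 ≤ 25, interest score 11 + 3 = 14.
Systems + HCI: credit hours 9 + 10 = 19 ≤ 25, interest score 11 + 3 = 14.
Systems + Graphics: credit hours 9 + 11 = 20 ≤ 25, interest score 11 + 6 = 17.
Best is Systems and Graphics with total interest score 17.

17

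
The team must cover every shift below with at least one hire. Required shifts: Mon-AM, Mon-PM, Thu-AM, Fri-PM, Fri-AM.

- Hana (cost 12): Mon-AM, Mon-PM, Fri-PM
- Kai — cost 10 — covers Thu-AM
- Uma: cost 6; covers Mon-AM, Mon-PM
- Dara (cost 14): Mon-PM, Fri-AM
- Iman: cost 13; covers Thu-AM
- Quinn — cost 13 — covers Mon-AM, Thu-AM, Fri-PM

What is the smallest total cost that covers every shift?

The greedy cost-per-new-shift heuristic would pick Uma, Quinn, and Dara for 33, but a cheaper cover exists.
Choose Dara and Quinn: together they cover Mon-AM, Mon-PM, Thu-AM, Fri-PM, Fri-AM — every shift.
Total cost: 14 + 13 = 27.
No cover costs less than 27.

27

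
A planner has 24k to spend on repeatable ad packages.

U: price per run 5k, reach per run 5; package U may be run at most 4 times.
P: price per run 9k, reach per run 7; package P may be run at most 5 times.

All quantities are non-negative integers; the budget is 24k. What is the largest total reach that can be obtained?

U has the best ratio (5/5); taking only U gives at most 4×5 = 20 (stopped by the price limit).
Mixing does better — 3×U and 1×P: price 24 ≤ 24, reach 3·5 + 1·7 = 22.

22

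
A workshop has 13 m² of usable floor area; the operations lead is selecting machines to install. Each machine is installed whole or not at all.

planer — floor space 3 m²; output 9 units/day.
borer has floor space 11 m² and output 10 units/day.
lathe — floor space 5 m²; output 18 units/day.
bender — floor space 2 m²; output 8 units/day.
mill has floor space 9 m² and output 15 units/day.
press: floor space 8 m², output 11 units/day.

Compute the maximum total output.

lathe + press: floor space 5 + 8 = 13 ≤ 13, output 18 + 11 = 29.
planer + lathe + bender: floor space 3 + 5 + 2 = 10 ≤ 13, output 9 + 18 + 8 = 35.
planer + bender + press: floor space 3 + 2 + 8 = 13 ≤ 13, output 9 + 8 + 11 = 28.
Best is planer, lathe, and bender with total output 35.

35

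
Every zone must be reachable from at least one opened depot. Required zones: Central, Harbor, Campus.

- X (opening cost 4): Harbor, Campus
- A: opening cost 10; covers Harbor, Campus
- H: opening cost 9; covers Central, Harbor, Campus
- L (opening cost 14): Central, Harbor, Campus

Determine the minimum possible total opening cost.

This is an integer covering problem.
The greedy cost-per-new-zone heuristic would pick X and H for 13, but a cheaper cover exists.
H alone covers Central, Harbor, Campus — every zone.
Total opening cost: 9.
No cover costs less than 9.

9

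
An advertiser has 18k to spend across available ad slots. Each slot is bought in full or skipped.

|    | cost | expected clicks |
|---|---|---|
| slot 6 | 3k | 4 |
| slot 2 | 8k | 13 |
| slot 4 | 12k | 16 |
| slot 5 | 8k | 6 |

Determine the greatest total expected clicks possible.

Allowing fractional choices, the relaxed optimum would be about 26.3, but ad slots are indivisible.
slot 6 + slot 4: cost 3 + 12 = 15 ≤ 18, expected clicks 4 + 16 = 20.
slot 6 + slot 2: cost 3 + 8 = 11 ≤ 18, expected clicks 4 + 13 = 17.
slot 2 + slot 5: cost 8 + 8 = 16 ≤ 18, expected clicks 13 + 6 = 19.
Best is slot 6 and slot 4 with total expected clicks 20.

20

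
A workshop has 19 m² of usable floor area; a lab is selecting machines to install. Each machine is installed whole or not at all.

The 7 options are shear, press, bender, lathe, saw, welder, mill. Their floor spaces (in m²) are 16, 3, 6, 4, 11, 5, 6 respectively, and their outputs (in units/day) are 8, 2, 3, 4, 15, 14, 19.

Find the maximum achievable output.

39

Allowing fractional choices, the relaxed optimum would be about 43.9, but machines are indivisible.
lathe + welder + mill: floor space 4 + 5 + 6 = 15 ≤ 19, output 4 + 14 + 19 = 37.
press + lathe + welder + mill: floor space 3 + 4 + 5 + 6 = 18 ≤ 19, output 2 + 4 + 14 + 19 = 39.
bender + welder + mill: floor space 6 + 5 + 6 = 17 ≤ 19, output 3 + 14 + 19 = 36.
Best is press, lathe, welder, and mill with total output 39.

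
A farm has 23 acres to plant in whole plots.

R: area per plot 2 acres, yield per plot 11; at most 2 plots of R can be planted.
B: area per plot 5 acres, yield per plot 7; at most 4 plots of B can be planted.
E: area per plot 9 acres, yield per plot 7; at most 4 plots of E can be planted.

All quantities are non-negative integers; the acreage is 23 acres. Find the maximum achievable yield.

43

2×R, 2×B, and 1×E: area 23 ≤ 23, yield 2·11 + 2·7 + 1·7 = 43.
2×R and 3×B: area 19 ≤ 23, yield 2·11 + 3·7 = 43.
Best is 43.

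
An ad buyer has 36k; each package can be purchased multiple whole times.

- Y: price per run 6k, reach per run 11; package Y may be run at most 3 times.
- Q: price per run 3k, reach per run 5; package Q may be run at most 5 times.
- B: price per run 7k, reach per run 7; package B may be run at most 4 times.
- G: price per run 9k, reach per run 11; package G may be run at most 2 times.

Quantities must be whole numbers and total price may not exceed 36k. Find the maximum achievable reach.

Y has the best ratio (11/6); taking only Y gives at most 3×11 = 33 (stopped by the supply cap of 3).
Mixing does better — 3×Y, 3×Q, and 1×G: price 36 ≤ 36, reach 3·11 + 3·5 + 1·11 = 59.

59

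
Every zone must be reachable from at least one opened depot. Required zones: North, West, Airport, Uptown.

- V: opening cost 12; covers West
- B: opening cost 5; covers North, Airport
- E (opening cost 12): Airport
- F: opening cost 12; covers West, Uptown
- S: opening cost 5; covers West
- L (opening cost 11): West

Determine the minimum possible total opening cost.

The greedy cost-per-new-zone heuristic would pick B, S, and F for 22, but a cheaper cover exists.
Choose B and F: together they cover North, West, Airport, Uptown — every zone.
Total opening cost: 5 + 12 = 17.
No cover costs less than 17.

17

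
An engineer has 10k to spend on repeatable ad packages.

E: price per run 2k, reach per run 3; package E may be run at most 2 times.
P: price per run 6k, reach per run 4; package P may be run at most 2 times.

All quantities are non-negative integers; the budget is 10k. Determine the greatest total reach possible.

2×E and 1×P: price 10 ≤ 10, reach 2·3 + 1·4 = 10.
1×E and 1×P: price 8 ≤ 10, reach 1·3 + 1·4 = 7.
Best is 10.

10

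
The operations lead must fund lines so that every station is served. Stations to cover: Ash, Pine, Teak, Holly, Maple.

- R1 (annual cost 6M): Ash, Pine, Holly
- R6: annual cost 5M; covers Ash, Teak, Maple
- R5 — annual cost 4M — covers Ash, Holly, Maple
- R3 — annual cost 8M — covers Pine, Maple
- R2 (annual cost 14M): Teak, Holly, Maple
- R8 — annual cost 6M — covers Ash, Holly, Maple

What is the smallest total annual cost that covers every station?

The greedy cost-per-new-station heuristic would pick R5, R6, and R1 for 15, but a cheaper cover exists.
Choose R1 and R6: together they cover Ash, Pine, Teak, Holly, Maple — every station.
Total annual cost: 6 + 5 = 11.
No cover costs less than 11.

11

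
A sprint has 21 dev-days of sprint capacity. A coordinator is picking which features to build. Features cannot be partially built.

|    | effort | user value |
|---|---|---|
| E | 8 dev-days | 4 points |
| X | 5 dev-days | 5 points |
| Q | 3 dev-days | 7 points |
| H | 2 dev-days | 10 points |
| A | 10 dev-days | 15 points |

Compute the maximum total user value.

This is a 0-1 knapsack instance.
Take X, Q, H, and A: effort 5 + 3 + 2 + 10 = 20 ≤ 21, user value 5 + 7 + 10 + 15 = 37.
No other feasible combination does better.

37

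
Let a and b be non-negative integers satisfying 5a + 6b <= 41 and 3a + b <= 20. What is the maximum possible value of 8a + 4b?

(a,b)=(6,1) is feasible, giving 52.
(a,b)=(6,0) is feasible, giving 48.
No feasible integer point exceeds 52.

52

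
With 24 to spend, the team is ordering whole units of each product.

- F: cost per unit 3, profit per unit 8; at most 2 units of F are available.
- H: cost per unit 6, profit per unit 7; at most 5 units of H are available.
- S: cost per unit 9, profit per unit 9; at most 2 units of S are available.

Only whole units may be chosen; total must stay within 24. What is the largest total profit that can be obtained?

37

F has the best ratio (8/3); taking only F gives at most 2×8 = 16 (stopped by the supply cap of 2).
Mixing does better — 2×F and 3×H: cost 24 ≤ 24, profit 2·8 + 3·7 = 37.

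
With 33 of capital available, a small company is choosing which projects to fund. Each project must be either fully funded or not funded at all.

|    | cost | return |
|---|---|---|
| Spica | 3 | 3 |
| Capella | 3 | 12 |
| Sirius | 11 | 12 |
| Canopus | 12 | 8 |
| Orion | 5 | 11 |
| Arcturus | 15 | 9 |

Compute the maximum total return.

This is an integer program with binary decision variables.
Take Capella, Sirius, Canopus, and Orion: cost 3 + 11 + 12 + 5 = 31 ≤ 33, return 12 + 12 + 8 + 11 = 43.
No other feasible combination does better.

43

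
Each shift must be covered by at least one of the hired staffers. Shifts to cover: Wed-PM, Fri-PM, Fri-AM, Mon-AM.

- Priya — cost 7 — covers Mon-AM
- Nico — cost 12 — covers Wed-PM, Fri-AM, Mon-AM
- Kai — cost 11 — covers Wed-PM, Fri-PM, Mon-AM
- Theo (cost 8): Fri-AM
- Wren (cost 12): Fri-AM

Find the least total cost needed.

19

Choose Kai and Theo: together they cover Wed-PM, Fri-PM, Fri-AM, Mon-AM — every shift.
Total cost: 11 + 8 = 19.
No cover costs less than 19.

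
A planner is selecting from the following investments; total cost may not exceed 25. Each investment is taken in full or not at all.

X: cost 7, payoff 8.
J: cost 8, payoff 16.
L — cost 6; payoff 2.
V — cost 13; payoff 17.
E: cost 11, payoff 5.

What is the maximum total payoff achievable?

Take J and V: cost 8 + 13 = 21 ≤ 25, payoff 16 + 17 = 33.
No other feasible combination does better.

33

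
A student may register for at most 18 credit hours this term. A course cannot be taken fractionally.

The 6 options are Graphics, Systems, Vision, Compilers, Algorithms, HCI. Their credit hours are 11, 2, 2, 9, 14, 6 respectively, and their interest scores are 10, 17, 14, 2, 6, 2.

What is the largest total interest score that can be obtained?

Graphics + Systems + Vision: credit hours 11 + 2 + 2 = 15 ≤ 18, interest score 10 + 17 + 14 = 41.
Systems + Vision + HCI: credit hours 2 + 2 + 6 = 10 ≤ 18, interest score 17 + 14 + 2 = 33.
Systems + Vision + Algorithms: credit hours 2 + 2 + 14 = 18 ≤ 18, interest score 17 + 14 + 6 = 37.
Best is Graphics, Systems, and Vision with total interest score 41.

41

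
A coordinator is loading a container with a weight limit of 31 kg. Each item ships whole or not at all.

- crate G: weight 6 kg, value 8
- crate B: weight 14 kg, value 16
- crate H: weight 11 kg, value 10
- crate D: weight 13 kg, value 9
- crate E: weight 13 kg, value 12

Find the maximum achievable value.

34

Allowing fractional choices, the relaxed optimum would be about 34.2, but items are indivisible.
crate G + crate H + crate E: weight 6 + 11 + 13 = 30 ≤ 31, value 8 + 10 + 12 = 30.
crate G + crate B + crate H: weight 6 + 14 + 11 = 31 ≤ 31, value 8 + 16 + 10 = 34.
crate B + crate E: weight 14 + 13 = 27 ≤ 31, value 16 + 12 = 28.
Best is crate G, crate B, and crate H with total value 34.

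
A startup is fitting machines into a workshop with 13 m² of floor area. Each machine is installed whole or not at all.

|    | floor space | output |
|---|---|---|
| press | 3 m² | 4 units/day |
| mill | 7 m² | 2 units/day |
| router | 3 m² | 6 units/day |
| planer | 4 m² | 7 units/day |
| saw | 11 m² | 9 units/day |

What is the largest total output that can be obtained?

router + planer: floor space 3 + 4 = 7 ≤ 13, output 6 + 7 = 13.
press + mill + router: floor space 3 + 7 + 3 = 13 ≤ 13, output 4 + 2 + 6 = 12.
press + router + planer: floor space 3 + 3 + 4 = 10 ≤ 13, output 4 + 6 + 7 = 17.
Best is press, router, and planer with total output 17.

17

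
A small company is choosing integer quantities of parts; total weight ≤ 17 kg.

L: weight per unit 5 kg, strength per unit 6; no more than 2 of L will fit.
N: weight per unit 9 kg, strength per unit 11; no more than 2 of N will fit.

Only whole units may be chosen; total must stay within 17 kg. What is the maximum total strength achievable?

17

N has the best ratio (11/9); taking only N gives at most 1×11 = 11 (stopped by the weight limit).
Mixing does better — 1×L and 1×N: weight 14 ≤ 17, strength 1·6 + 1·11 = 17.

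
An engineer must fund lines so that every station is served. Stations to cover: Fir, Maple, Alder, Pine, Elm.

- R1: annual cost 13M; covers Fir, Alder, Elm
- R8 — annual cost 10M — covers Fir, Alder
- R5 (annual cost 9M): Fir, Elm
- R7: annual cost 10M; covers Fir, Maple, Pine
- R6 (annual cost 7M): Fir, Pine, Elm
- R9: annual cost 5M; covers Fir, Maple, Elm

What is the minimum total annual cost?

Choose R8, R6, and R9: together they cover Fir, Maple, Alder, Pine, Elm — every station.
Total annual cost: 10 + 7 + 5 = 22.
No cover costs less than 22.

22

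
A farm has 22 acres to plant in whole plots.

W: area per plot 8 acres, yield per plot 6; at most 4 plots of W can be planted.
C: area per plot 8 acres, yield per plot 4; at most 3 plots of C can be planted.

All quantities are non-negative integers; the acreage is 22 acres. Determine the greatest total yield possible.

Take 2×W: area 16 ≤ 22, yield 2·6 = 12.
No other integer combination yields more.

12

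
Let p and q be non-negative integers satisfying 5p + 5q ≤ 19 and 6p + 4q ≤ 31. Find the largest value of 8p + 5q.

Relaxing integrality, the LP optimum is 30.40 at (p,q) = (3.8, 0), which is not an integer point.
(p,q)=(3,0): 5·3+5·0=15≤19, 6·3+4·0=18≤31, objective 24.
(p,q)=(2,1): 5·2+5·1=15≤19, 6·2+4·1=16≤31, objective 21.
Maximum is 24 at (p,q)=(3,0).

24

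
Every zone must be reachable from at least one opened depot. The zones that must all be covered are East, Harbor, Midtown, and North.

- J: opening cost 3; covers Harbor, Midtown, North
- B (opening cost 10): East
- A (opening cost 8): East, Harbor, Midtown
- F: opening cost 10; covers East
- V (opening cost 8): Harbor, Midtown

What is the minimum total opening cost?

11

This is a weighted set-cover instance.
Choose J and A: together they cover East, Harbor, Midtown, North — every zone.
Total opening cost: 3 + 8 = 11.
No cover costs less than 11.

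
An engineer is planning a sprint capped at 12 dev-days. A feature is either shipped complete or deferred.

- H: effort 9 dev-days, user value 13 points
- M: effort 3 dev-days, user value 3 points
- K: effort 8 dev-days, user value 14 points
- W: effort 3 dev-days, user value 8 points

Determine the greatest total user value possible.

22

Take K and W: effort 8 + 3 = 11 ≤ 12, user value 14 + 8 = 22.
No other feasible combination does better.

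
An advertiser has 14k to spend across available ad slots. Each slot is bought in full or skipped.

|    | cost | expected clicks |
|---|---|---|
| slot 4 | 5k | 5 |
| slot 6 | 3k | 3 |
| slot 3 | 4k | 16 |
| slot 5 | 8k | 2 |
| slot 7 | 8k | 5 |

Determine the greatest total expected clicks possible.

24

Allowing fractional choices, the relaxed optimum would be about 25.2, but ad slots are indivisible.
slot 4 + slot 3: cost 5 + 4 = 9 ≤ 14, expected clicks 5 + 16 = 21.
slot 4 + slot 6 + slot 3: cost 5 + 3 + 4 = 12 ≤ 14, expected clicks 5 + 3 + 16 = 24.
Best is slot 4, slot 6, and slot 3 with total expected clicks 24.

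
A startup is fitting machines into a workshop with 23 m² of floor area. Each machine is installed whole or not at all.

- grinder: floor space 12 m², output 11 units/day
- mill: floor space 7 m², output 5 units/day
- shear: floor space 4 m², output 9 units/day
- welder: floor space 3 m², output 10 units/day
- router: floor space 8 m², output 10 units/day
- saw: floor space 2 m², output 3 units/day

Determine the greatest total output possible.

34

Allowing fractional choices, the relaxed optimum would be about 37.5, but machines are indivisible.
shear + welder + router + saw: floor space 4 + 3 + 8 + 2 = 17 ≤ 23, output 9 + 10 + 10 + 3 = 32.
mill + shear + welder + router: floor space 7 + 4 + 3 + 8 = 22 ≤ 23, output 5 + 9 + 10 + 10 = 34.
grinder + shear + welder + saw: floor space 12 + 4 + 3 + 2 = 21 ≤ 23, output 11 + 9 + 10 + 3 = 33.
Best is mill, shear, welder, and router with total output 34.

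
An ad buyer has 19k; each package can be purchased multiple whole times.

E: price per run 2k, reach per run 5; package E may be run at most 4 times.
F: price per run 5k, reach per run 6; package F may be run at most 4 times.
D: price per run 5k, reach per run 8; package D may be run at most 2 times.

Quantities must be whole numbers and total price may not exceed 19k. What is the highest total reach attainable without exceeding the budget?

36

E has the best ratio (5/2); taking only E gives at most 4×5 = 20 (stopped by the supply cap of 4).
Mixing does better — 4×E and 2×D: price 18 ≤ 19, reach 4·5 + 2·8 = 36.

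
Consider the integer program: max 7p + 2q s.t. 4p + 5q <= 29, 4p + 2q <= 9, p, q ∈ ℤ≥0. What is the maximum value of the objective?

Relaxing integrality, the LP optimum is 15.75 at (p,q) = (2.25, 0), which is not an integer point.
(p,q)=(2,0): 4·2+5·0=8≤29, 4·2+2·0=8≤9, objective 14.
(p,q)=(1,1): 4·1+5·1=9≤29, 4·1+2·1=6≤9, objective 9.
(p,q)=(1,0): 4·1+5·0=4≤29, 4·1+2·0=4≤9, objective 7.
Maximum is 14 at (p,q)=(2,0).

14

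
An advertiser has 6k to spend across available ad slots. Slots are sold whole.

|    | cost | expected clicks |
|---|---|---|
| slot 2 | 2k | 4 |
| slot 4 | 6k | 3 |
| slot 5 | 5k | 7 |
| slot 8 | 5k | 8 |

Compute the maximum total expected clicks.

Allowing fractional choices, the relaxed optimum would be about 10.4, but ad slots are indivisible.
slot 5: cost 5 ≤ 6, expected clicks 7.
slot 8: cost 5 ≤ 6, expected clicks 8.
slot 2: cost 2 ≤ 6, expected clicks 4.
Best is slot 8 with total expected clicks 8.

8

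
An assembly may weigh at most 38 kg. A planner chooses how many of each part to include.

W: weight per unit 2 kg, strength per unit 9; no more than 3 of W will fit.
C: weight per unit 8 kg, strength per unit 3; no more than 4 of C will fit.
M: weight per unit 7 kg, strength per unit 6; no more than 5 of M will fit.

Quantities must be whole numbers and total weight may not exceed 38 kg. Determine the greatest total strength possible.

51

This is a bounded integer knapsack.
3×W, 1×C, and 3×M: weight 35 ≤ 38, strength 3·9 + 1·3 + 3·6 = 48.
3×W and 4×M: weight 34 ≤ 38, strength 3·9 + 4·6 = 51.
Best is 51.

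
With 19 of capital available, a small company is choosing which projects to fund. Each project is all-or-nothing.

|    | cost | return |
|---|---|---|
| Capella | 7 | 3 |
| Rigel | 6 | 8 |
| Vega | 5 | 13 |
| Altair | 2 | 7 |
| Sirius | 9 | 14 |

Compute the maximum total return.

34

Allowing fractional choices, the relaxed optimum would be about 38.0, but projects are indivisible.
Vega + Altair + Sirius: cost 5 + 2 + 9 = 16 ≤ 19, return 13 + 7 + 14 = 34.
Rigel + Altair + Sirius: cost 6 + 2 + 9 = 17 ≤ 19, return 8 + 7 + 14 = 29.
Best is Vega, Altair, and Sirius with total return 34.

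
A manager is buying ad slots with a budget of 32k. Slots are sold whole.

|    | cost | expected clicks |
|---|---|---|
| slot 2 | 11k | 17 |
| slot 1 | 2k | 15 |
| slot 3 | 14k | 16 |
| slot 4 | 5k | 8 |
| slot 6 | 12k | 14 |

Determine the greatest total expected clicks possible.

slot 2 + slot 1 + slot 3 + slot 4: cost 11 + 2 + 14 + 5 = 32 ≤ 32, expected clicks 17 + 15 + 16 + 8 = 56.
slot 2 + slot 1 + slot 4 + slot 6: cost 11 + 2 + 5 + 12 = 30 ≤ 32, expected clicks 17 + 15 + 8 + 14 = 54.
Best is slot 2, slot 1, slot 3, and slot 4 with total expected clicks 56.

56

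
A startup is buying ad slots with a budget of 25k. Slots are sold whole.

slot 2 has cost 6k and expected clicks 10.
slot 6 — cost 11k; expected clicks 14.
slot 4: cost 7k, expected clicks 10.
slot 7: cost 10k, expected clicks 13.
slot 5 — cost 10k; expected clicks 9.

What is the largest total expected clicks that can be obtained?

This is an integer program with binary decision variables.
Allowing fractional choices, the relaxed optimum would be about 35.5, but ad slots are indivisible.
slot 2 + slot 4 + slot 5: cost 6 + 7 + 10 = 23 ≤ 25, expected clicks 10 + 10 + 9 = 29.
slot 2 + slot 6 + slot 4: cost 6 + 11 + 7 = 24 ≤ 25, expected clicks 10 + 14 + 10 = 34.
slot 2 + slot 4 + slot 7: cost 6 + 7 + 10 = 23 ≤ 25, expected clicks 10 + 10 + 13 = 33.
Best is slot 2, slot 6, and slot 4 with total expected clicks 34.

34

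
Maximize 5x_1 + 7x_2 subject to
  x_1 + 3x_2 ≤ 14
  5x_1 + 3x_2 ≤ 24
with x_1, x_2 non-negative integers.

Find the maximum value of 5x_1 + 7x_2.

Relaxing integrality, the LP optimum is 39.33 at (x_1,x_2) = (2.5, 3.83), which is not an integer point.
(x_1,x_2)=(2,4): 1·2+3·4=14≤14, 5·2+3·4=22≤24, objective 38.
(x_1,x_2)=(3,3): 1·3+3·3=12≤14, 5·3+3·3=24≤24, objective 36.
(x_1,x_2)=(1,4): 1·1+3·4=13≤14, 5·1+3·4=17≤24, objective 33.
(x_1,x_2)=(2,3): 1·2+3·3=11≤14, 5·2+3·3=19≤24, objective 31.
No feasible integer point exceeds 38.

38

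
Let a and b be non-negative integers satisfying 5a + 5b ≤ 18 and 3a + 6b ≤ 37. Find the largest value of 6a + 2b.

(a,b)=(3,0) is feasible, giving 18.
(a,b)=(2,1) is feasible, giving 14.
(a,b)=(2,0) is feasible, giving 12.
No feasible integer point exceeds 18.

18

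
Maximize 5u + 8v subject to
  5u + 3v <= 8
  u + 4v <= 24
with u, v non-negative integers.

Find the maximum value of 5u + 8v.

Relaxing integrality, the LP optimum is 21.33 at (u,v) = (0, 2.67), which is not an integer point.
(u,v)=(0,2): 5·0+3·2=6≤8, 1·0+4·2=8≤24, objective 16.
(u,v)=(1,1): 5·1+3·1=8≤8, 1·1+4·1=5≤24, objective 13.
The best lattice point is (0,2), giving 16.

16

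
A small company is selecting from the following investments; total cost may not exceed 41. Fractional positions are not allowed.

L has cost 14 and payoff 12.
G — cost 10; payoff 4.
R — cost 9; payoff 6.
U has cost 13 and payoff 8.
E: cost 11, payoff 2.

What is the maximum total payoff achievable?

26

Allowing fractional choices, the relaxed optimum would be about 28.0, but investments are indivisible.
L + G + U: cost 14 + 10 + 13 = 37 ≤ 41, payoff 12 + 4 + 8 = 24.
L + R + U: cost 14 + 9 + 13 = 36 ≤ 41, payoff 12 + 6 + 8 = 26.
L + G + R: cost 14 + 10 + 9 = 33 ≤ 41, payoff 12 + 4 + 6 = 22.
Best is L, R, and U with total payoff 26.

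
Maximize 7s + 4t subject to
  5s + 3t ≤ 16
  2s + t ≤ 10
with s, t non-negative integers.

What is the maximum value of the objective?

Relaxing integrality, the LP optimum is 22.40 at (s,t) = (3.2, 0), which is not an integer point.
(s,t)=(2,2): 5·2+3·2=16≤16, 2·2+1·2=6≤10, objective 22.
(s,t)=(3,0): 5·3+3·0=15≤16, 2·3+1·0=6≤10, objective 21.
The best lattice point is (2,2), giving 22.

22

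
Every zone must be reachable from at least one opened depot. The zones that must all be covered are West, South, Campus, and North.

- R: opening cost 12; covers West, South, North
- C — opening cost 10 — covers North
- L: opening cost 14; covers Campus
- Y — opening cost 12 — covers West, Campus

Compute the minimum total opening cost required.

24

Choose R and Y: together they cover West, South, Campus, North — every zone.
Total opening cost: 12 + 12 = 24.
No cover costs less than 24.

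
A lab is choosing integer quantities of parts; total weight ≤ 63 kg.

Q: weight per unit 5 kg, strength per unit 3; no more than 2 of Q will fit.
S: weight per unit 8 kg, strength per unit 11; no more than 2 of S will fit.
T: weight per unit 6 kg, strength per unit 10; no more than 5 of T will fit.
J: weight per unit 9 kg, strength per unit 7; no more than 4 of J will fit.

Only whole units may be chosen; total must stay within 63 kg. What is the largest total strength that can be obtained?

82

This is a bounded integer knapsack.
2×S, 5×T, and 1×J: weight 55 ≤ 63, strength 2·11 + 5·10 + 1·7 = 79.
1×Q, 2×S, 5×T, and 1×J: weight 60 ≤ 63, strength 1·3 + 2·11 + 5·10 + 1·7 = 82.
Best is 82.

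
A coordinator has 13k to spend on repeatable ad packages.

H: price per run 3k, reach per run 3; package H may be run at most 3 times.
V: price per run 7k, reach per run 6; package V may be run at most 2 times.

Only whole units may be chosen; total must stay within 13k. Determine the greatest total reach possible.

Take 2×H and 1×V: price 13 ≤ 13, reach 2·3 + 1·6 = 12.
No other integer combination yields more.

12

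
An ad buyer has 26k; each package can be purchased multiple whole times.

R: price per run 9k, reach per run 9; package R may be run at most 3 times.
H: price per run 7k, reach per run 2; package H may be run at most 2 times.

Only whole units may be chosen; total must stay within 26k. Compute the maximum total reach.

2×R and 1×H: price 25 ≤ 26, reach 2·9 + 1·2 = 20.
2×R: price 18 ≤ 26, reach 2·9 = 18.
Best is 20.

20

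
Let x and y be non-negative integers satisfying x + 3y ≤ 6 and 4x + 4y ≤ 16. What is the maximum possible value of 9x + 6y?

(x,y)=(4,0): 1·4+3·0=4≤6, 4·4+4·0=16≤16, objective 36.
(x,y)=(3,1): 1·3+3·1=6≤6, 4·3+4·1=16≤16, objective 33.
(x,y)=(3,0): 1·3+3·0=3≤6, 4·3+4·0=12≤16, objective 27.
The best lattice point is (4,0), giving 36.

36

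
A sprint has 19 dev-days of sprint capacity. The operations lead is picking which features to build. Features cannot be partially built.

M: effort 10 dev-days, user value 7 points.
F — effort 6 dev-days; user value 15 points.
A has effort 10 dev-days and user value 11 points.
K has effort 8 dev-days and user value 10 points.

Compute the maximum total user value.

26

Allowing fractional choices, the relaxed optimum would be about 30.5, but features are indivisible.
F + A: effort 6 + 10 = 16 ≤ 19, user value 15 + 11 = 26.
M + F: effort 10 + 6 = 16 ≤ 19, user value 7 + 15 = 22.
F + K: effort 6 + 8 = 14 ≤ 19, user value 15 + 10 = 25.
Best is F and A with total user value 26.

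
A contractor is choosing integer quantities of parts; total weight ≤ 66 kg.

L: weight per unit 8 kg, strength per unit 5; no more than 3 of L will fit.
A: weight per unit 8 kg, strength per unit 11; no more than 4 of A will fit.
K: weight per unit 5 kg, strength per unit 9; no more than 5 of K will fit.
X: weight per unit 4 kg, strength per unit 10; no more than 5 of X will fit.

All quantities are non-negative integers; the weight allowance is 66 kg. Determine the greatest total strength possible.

X has the best ratio (10/4); taking only X gives at most 5×10 = 50 (stopped by the supply cap of 5).
Mixing does better — 3×A, 4×K, and 5×X: weight 64 ≤ 66, strength 3·11 + 4·9 + 5·10 = 119.

119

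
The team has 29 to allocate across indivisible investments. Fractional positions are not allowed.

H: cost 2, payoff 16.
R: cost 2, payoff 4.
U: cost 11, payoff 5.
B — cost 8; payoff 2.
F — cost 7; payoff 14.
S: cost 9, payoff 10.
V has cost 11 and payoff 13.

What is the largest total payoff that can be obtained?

H + F + S + V: cost 2 + 7 + 9 + 11 = 29 ≤ 29, payoff 16 + 14 + 10 + 13 = 53.
H + R + F + V: cost 2 + 2 + 7 + 11 = 22 ≤ 29, payoff 16 + 4 + 14 + 13 = 47.
H + R + B + F + S: cost 2 + 2 + 8 + 7 + 9 = 28 ≤ 29, payoff 16 + 4 + 2 + 14 + 10 = 46.
Best is H, F, S, and V with total payoff 53.

53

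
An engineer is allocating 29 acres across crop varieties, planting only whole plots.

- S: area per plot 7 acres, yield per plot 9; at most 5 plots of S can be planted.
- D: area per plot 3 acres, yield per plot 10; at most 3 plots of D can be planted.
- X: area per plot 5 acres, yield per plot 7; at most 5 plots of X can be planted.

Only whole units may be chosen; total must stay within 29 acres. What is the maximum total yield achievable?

58

2×S, 3×D, and 1×X: area 28 ≤ 29, yield 2·9 + 3·10 + 1·7 = 55.
3×D and 4×X: area 29 ≤ 29, yield 3·10 + 4·7 = 58.
Best is 58.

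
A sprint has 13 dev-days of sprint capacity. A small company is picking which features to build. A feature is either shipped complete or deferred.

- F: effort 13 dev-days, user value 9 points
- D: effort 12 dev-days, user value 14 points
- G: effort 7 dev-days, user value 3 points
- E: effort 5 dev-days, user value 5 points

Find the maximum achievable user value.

F: effort 13 ≤ 13, user value 9.
D: effort 12 ≤ 13, user value 14.
Best is D with total user value 14.

14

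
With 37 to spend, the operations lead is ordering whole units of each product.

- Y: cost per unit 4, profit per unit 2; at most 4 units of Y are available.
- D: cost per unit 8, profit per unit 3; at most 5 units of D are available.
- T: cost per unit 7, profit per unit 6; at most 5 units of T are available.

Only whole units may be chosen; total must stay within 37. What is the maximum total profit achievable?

T has the best ratio (6/7); taking only T gives at most 5×6 = 30 (stopped by the cost limit).
Optimal: 5×T: cost 35 ≤ 37, profit 5·6 = 30.

30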